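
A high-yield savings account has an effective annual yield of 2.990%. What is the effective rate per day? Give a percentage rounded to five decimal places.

0.00807%

The per-day rate i satisfies (1 + i)^365 = 1 + 0.02990.
i = 1.02990^(1/365) − 1 = 0.0000807 = 0.00807%.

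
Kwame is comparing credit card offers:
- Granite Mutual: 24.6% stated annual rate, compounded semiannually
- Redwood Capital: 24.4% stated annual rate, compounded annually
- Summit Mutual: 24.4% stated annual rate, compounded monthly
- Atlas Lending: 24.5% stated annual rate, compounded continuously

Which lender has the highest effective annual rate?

Granite Mutual: (1 + 0.246/2)^2 − 1 = 26.113%
Redwood Capital: compounded annually, EAR = 24.400%
Summit Mutual: (1 + 0.244/12)^12 − 1 = 27.322%
Atlas Lending: e^0.245 − 1 = 27.762%
The highest effective annual rate is Atlas Lending at 27.762%.

Atlas Lending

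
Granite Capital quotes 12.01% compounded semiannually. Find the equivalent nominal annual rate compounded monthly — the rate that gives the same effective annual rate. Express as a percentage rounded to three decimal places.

EAR = (1 + 0.1201/2)^2 − 1 = 0.123706.
Solve (1 + r/12)^12 = 1.123706: r/12 = 1.123706^(1/12) − 1 = 0.009767, so r = 0.117201 = 11.720%.

11.720%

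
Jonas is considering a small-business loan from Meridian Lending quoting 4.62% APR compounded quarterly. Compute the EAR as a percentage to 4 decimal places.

EAR = (1 + 0.0462/4)^4 − 1.
= 1.047007 − 1 = 4.7007%.

4.7007%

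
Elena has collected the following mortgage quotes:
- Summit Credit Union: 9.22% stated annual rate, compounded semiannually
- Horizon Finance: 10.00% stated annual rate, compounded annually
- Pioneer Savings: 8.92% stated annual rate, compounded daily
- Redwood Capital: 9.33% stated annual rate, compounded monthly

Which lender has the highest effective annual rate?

Summit Credit Union: (1 + 0.0922/2)^2 − 1 = 9.433%
Horizon Finance: compounded annually, EAR = 10.000%
Pioneer Savings: (1 + 0.0892/365)^365 − 1 = 9.329%
Redwood Capital: (1 + 0.0933/12)^12 − 1 = 9.739%
The highest effective annual rate is Horizon Finance at 10.000%.

Horizon Finance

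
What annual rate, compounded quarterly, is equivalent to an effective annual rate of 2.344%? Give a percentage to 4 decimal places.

(1 + r/4)^4 − 1 = 0.02344, so 1 + r/4 = 1.02344^(1/4).
r/4 = 0.005809, so r = 0.023237 = 2.3237%.

2.3237%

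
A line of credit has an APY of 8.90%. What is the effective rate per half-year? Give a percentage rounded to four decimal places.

The per-half-year rate i satisfies (1 + i)^2 = 1 + 0.0890.
i = 1.0890^(1/2) − 1 = 0.0435516 = 4.3552%.

4.3552%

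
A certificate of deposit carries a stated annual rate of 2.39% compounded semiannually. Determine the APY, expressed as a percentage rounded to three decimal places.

EAR = (1 + 0.0239/2)^2 − 1.
= 1.024043 − 1 = 2.404%.

2.404%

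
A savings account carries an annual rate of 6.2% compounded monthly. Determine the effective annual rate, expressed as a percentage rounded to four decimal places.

EAR = (1 + 0.062/12)^12 − 1.
= (1 + 0.005167)^12 − 1 = 1.063793 − 1 = 6.3793%.

6.3793%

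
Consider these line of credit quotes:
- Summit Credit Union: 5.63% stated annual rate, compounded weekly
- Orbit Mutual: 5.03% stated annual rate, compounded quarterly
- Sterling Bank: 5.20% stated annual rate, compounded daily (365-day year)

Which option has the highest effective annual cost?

Summit Credit Union

Summit Credit Union: (1 + 0.0563/52)^52 − 1 = 5.788%
Orbit Mutual: (1 + 0.0503/4)^4 − 1 = 5.126%
Sterling Bank: (1 + 0.0520/365)^365 − 1 = 5.337%
The highest effective annual rate is Summit Credit Union at 5.788%.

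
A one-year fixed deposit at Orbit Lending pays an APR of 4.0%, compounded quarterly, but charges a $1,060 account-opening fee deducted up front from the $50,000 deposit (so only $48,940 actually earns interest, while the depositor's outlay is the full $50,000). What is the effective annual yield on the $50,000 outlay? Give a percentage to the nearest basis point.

1.85%

Value after one year: 48,940 × (1 + 0.040/4)^4 = 48,940 × 1.040604 = $50,927.16.
Effective yield on the $50,000 outlay: 50,927.16 / 50,000 − 1 = 0.018543 = 1.85%.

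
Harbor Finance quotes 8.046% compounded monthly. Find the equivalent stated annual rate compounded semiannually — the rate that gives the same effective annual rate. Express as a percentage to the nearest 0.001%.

8.182%

EAR = (1 + 0.08046/12)^12 − 1 = 0.083494.
Solve (1 + r/2)^2 = 1.083494: r/2 = 1.083494^(1/2) − 1 = 0.040910, so r = 0.081821 = 8.182%.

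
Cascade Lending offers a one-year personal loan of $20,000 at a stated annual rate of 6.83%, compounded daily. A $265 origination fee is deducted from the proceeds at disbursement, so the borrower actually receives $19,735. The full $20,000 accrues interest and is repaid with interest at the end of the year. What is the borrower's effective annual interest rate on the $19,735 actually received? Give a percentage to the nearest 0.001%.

8.506%

Amount owed after one year: 20,000 × (1 + 0.0683/365)^365 = 20,000 × 1.070680 = $21,413.59.
Effective rate on net proceeds: 21,413.59 / 19,735 − 1 = 0.085057 = 8.506%.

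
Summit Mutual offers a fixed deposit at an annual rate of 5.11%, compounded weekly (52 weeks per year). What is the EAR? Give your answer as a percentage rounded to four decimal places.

5.2402%

EAR = (1 + 0.0511/52)^52 − 1.
= 1.052402 − 1 = 5.2402%.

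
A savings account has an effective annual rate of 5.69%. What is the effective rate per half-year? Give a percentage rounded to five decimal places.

2.80564%

The per-half-year rate i satisfies (1 + i)^2 = 1 + 0.0569.
i = 1.0569^(1/2) − 1 = 0.0280564 = 2.80564%.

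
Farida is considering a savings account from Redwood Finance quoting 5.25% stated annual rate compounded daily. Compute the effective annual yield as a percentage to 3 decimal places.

EAR = (1 + 0.0525/365)^365 − 1.
= (1 + 0.000144)^365 − 1 = 1.053899 − 1 = 5.390%.

5.390%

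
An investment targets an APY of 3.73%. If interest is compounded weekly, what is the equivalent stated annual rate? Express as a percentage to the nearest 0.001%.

3.663%

(1 + r/52)^52 − 1 = 0.0373, so 1 + r/52 = 1.0373^(1/52).
r/52 = 0.000705, so r = 0.036634 = 3.663%.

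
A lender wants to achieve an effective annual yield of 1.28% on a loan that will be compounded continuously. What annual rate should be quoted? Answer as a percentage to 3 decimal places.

Continuous: nominal r satisfies e^r − 1 = 0.0128.
r = ln(1 + 0.0128) = ln(1.0128) = 0.012719 = 1.272%.

1.272%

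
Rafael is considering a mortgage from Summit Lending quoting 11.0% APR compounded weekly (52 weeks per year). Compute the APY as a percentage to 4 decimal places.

EAR = (1 + 0.110/52)^52 − 1.
= 1.116148 − 1 = 11.6148%.

11.6148%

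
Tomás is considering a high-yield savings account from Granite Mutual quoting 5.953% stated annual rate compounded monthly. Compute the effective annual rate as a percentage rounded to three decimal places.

6.118%

EAR = (1 + 0.05953/12)^12 − 1.
= (1 + 0.004961)^12 − 1 = 1.061181 − 1 = 6.118%.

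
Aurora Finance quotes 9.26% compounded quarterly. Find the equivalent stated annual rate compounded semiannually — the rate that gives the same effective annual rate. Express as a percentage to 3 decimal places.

EAR = (1 + 0.0926/4)^4 − 1 = 0.095865.
Solve (1 + r/2)^2 = 1.095865: r/2 = 1.095865^(1/2) − 1 = 0.046836, so r = 0.093672 = 9.367%.

9.367%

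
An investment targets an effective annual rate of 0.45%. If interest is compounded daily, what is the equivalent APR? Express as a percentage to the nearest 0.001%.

0.449%

(1 + r/365)^365 − 1 = 0.0045, so 1 + r/365 = 1.0045^(1/365).
r/365 = 0.000012, so r = 0.004490 = 0.449%.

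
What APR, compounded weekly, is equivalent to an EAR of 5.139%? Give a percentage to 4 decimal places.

5.0137%

(1 + r/52)^52 − 1 = 0.05139, so 1 + r/52 = 1.05139^(1/52).
r/52 = 0.000964, so r = 0.050137 = 5.0137%.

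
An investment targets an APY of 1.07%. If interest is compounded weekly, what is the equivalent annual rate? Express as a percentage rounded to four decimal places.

1.0644%

(1 + r/52)^52 − 1 = 0.0107, so 1 + r/52 = 1.0107^(1/52).
r/52 = 0.000205, so r = 0.010644 = 1.0644%.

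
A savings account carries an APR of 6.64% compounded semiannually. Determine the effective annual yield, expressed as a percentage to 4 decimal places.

EAR = (1 + 0.0664/2)^2 − 1.
= (1 + 0.033200)^2 − 1 = 1.067502 − 1 = 6.7502%.

6.7502%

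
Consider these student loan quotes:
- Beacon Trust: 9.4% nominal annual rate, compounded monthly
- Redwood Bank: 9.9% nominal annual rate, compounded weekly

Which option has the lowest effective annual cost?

Beacon Trust

Beacon Trust: (1 + 0.094/12)^12 − 1 = 9.816%
Redwood Bank: (1 + 0.099/52)^52 − 1 = 10.396%
The lowest effective annual rate is Beacon Trust at 9.816%.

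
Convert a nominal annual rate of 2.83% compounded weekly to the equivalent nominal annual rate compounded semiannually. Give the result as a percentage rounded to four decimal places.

2.8493%

EAR = (1 + 0.0283/52)^52 − 1 = 0.028696.
Solve (1 + r/2)^2 = 1.028696: r/2 = 1.028696^(1/2) − 1 = 0.014247, so r = 0.028493 = 2.8493%.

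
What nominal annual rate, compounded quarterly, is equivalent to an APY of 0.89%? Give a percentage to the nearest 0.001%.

(1 + r/4)^4 − 1 = 0.0089, so 1 + r/4 = 1.0089^(1/4).
r/4 = 0.002218, so r = 0.008870 = 0.887%.

0.887%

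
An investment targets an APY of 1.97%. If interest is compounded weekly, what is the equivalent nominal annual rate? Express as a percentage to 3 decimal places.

1.951%

(1 + r/52)^52 − 1 = 0.0197, so 1 + r/52 = 1.0197^(1/52).
r/52 = 0.000375, so r = 0.019512 = 1.951%.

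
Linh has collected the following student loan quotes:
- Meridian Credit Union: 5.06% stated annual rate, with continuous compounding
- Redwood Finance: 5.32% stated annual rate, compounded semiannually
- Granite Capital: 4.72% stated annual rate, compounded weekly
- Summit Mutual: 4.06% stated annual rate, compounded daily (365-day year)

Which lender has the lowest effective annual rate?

Summit Mutual

Meridian Credit Union: e^0.0506 − 1 = 5.190%
Redwood Finance: (1 + 0.0532/2)^2 − 1 = 5.391%
Granite Capital: (1 + 0.0472/52)^52 − 1 = 4.831%
Summit Mutual: (1 + 0.0406/365)^365 − 1 = 4.143%
The lowest effective annual rate is Summit Mutual at 4.143%.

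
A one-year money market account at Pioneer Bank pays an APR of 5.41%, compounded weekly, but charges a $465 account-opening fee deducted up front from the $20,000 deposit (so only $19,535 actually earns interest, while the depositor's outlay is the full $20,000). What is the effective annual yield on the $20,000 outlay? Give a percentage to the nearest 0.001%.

3.102%

Value after one year: 19,535 × (1 + 0.0541/52)^52 = 19,535 × 1.055560 = $20,620.37.
Effective yield on the $20,000 outlay: 20,620.37 / 20,000 − 1 = 0.031019 = 3.102%.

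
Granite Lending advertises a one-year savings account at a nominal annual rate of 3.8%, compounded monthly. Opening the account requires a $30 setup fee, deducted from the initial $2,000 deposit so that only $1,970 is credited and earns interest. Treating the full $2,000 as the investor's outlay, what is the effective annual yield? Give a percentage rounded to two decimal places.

2.31%

Value after one year: 1,970 × (1 + 0.038/12)^12 = 1,970 × 1.038669 = $2,046.18.
Effective yield on the $2,000 outlay: 2,046.18 / 2,000 − 1 = 0.023089 = 2.31%.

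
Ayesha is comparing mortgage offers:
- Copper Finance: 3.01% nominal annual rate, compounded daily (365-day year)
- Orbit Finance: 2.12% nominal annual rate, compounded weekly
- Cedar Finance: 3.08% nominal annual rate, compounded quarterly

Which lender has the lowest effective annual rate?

Copper Finance: (1 + 0.0301/365)^365 − 1 = 3.056%
Orbit Finance: (1 + 0.0212/52)^52 − 1 = 2.142%
Cedar Finance: (1 + 0.0308/4)^4 − 1 = 3.116%
The lowest effective annual rate is Orbit Finance at 2.142%.

Orbit Finance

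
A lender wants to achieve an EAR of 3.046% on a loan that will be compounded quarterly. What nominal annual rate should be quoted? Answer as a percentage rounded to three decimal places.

(1 + r/4)^4 − 1 = 0.03046, so 1 + r/4 = 1.03046^(1/4).
r/4 = 0.007530, so r = 0.030118 = 3.012%.

3.012%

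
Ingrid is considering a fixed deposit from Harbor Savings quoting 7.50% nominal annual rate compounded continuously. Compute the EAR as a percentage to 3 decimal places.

7.788%

With continuous compounding, EAR = e^0.0750 − 1.
e^0.0750 = 1.077884, so EAR = 0.077884 = 7.788%.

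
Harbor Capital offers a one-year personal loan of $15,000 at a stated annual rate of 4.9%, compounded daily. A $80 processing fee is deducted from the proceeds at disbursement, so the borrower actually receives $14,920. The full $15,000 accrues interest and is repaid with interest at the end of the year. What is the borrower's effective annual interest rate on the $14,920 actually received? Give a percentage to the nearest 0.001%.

Amount owed after one year: 15,000 × (1 + 0.049/365)^365 = 15,000 × 1.050217 = $15,753.25.
Effective rate on net proceeds: 15,753.25 / 14,920 − 1 = 0.055848 = 5.585%.

5.585%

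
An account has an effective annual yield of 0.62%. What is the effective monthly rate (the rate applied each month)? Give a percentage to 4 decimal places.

0.0515%

The per-month rate i satisfies (1 + i)^12 = 1 + 0.0062.
i = 1.0062^(1/12) − 1 = 0.0005152 = 0.0515%.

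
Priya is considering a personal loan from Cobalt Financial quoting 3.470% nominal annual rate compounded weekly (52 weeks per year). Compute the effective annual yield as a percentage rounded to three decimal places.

3.530%

EAR = (1 + 0.03470/52)^52 − 1.
= (1 + 0.000667)^52 − 1 = 1.035297 − 1 = 3.530%.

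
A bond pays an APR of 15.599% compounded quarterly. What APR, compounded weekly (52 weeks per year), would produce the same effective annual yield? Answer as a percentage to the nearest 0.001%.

EAR = (1 + 0.15599/4)^4 − 1 = 0.165354.
Solve (1 + r/52)^52 = 1.165354: r/52 = 1.165354^(1/52) − 1 = 0.002947, so r = 0.153251 = 15.325%.

15.325%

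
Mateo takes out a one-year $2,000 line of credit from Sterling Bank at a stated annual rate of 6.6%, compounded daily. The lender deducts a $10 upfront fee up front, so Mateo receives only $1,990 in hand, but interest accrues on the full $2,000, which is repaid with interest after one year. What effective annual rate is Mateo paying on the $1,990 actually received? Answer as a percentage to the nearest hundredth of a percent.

Amount owed after one year: 2,000 × (1 + 0.066/365)^365 = 2,000 × 1.068220 = $2,136.44.
Effective rate on net proceeds: 2,136.44 / 1,990 − 1 = 0.073588 = 7.36%.

7.36%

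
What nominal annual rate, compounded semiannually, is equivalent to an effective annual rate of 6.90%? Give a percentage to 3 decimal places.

(1 + r/2)^2 − 1 = 0.0690, so 1 + r/2 = 1.0690^(1/2).
r/2 = 0.033925, so r = 0.067849 = 6.785%.

6.785%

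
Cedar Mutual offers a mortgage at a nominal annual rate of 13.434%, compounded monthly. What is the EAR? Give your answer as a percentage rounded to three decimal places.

EAR = (1 + 0.13434/12)^12 − 1.
= 1.142928 − 1 = 14.293%.

14.293%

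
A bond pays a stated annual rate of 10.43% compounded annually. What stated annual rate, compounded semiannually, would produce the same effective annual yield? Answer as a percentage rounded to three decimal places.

Compounded annually, EAR = nominal = 0.104300.
Solve (1 + r/2)^2 = 1.104300: r/2 = 1.104300^(1/2) − 1 = 0.050857, so r = 0.101714 = 10.171%.

10.171%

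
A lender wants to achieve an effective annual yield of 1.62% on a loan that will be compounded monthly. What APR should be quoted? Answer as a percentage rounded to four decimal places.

(1 + r/12)^12 − 1 = 0.0162, so 1 + r/12 = 1.0162^(1/12).
r/12 = 0.001340, so r = 0.016081 = 1.6081%.

1.6081%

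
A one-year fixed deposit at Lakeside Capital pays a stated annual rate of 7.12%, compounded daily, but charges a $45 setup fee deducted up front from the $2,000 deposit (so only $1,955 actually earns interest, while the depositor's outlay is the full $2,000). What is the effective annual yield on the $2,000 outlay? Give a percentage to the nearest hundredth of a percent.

Value after one year: 1,955 × (1 + 0.0712/365)^365 = 1,955 × 1.073789 = $2,099.26.
Effective yield on the $2,000 outlay: 2,099.26 / 2,000 − 1 = 0.049628 = 4.96%.

4.96%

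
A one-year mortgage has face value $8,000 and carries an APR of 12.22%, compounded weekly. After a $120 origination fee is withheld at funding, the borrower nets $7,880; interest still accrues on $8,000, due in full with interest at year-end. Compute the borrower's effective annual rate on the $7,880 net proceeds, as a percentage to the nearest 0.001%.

Amount owed after one year: 8,000 × (1 + 0.1222/52)^52 = 8,000 × 1.129818 = $9,038.54.
Effective rate on net proceeds: 9,038.54 / 7,880 − 1 = 0.147023 = 14.702%.

14.702%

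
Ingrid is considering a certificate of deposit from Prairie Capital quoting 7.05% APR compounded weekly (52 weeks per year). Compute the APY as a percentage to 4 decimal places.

EAR = (1 + 0.0705/52)^52 − 1.
= (1 + 0.001356)^52 − 1 = 1.072993 − 1 = 7.2993%.

7.2993%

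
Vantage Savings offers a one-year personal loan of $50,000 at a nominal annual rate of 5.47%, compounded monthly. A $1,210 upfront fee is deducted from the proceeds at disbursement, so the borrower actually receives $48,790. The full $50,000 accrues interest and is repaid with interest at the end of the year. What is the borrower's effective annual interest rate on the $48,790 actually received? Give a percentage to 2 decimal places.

8.23%

Amount owed after one year: 50,000 × (1 + 0.0547/12)^12 = 50,000 × 1.056092 = $52,804.62.
Effective rate on net proceeds: 52,804.62 / 48,790 − 1 = 0.082284 = 8.23%.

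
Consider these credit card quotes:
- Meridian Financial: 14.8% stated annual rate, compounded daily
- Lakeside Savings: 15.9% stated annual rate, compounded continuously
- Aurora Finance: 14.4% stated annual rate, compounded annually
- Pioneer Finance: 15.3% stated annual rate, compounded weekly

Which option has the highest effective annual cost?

Lakeside Savings

Meridian Financial: (1 + 0.148/365)^365 − 1 = 15.948%
Lakeside Savings: e^0.159 − 1 = 17.234%
Aurora Finance: compounded annually, EAR = 14.400%
Pioneer Finance: (1 + 0.153/52)^52 − 1 = 16.506%
The highest effective annual rate is Lakeside Savings at 17.234%.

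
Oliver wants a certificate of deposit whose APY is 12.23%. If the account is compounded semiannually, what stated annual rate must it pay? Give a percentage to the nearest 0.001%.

(1 + r/2)^2 − 1 = 0.1223, so 1 + r/2 = 1.1223^(1/2).
r/2 = 0.059387, so r = 0.118773 = 11.877%.

11.877%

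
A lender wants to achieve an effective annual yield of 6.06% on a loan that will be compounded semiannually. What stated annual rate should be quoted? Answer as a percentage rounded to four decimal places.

(1 + r/2)^2 − 1 = 0.0606, so 1 + r/2 = 1.0606^(1/2).
r/2 = 0.029854, so r = 0.059709 = 5.9709%.

5.9709%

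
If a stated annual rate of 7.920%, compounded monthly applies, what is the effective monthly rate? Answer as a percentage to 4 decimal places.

With a nominal annual rate compounded monthly, the periodic rate is the nominal rate divided by 12.
i = 0.07920 / 12 = 0.0066000 = 0.6600%.

0.6600%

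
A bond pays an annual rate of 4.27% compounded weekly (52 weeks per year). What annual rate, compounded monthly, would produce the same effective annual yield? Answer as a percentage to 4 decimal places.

EAR = (1 + 0.0427/52)^52 − 1 = 0.043606.
Solve (1 + r/12)^12 = 1.043606: r/12 = 1.043606^(1/12) − 1 = 0.003563, so r = 0.042758 = 4.2758%.

4.2758%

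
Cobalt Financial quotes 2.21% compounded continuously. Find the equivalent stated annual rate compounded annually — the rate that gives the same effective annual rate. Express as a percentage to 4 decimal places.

EAR under continuous compounding: e^0.0221 − 1 = 0.022346.
Compounded annually, the equivalent nominal rate is the EAR itself: 2.2346%.

2.2346%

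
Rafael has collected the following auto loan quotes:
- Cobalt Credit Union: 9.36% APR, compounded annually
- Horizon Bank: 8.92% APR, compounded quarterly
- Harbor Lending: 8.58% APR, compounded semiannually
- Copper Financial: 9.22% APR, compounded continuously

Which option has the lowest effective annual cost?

Cobalt Credit Union: compounded annually, EAR = 9.360%
Horizon Bank: (1 + 0.0892/4)^4 − 1 = 9.223%
Harbor Lending: (1 + 0.0858/2)^2 − 1 = 8.764%
Copper Financial: e^0.0922 − 1 = 9.658%
The lowest effective annual rate is Harbor Lending at 8.764%.

Harbor Lending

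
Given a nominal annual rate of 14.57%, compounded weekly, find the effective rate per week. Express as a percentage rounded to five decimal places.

With a nominal annual rate compounded weekly, the periodic rate is the nominal rate divided by 52.
i = 0.1457 / 52 = 0.0028019 = 0.28019%.

0.28019%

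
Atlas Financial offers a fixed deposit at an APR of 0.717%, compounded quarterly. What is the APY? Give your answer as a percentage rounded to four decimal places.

EAR = (1 + 0.00717/4)^4 − 1.
= 1.007189 − 1 = 0.7189%.

0.7189%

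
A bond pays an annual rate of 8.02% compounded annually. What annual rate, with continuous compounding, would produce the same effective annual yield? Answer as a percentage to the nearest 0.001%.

Compounded annually, EAR = nominal = 0.080200.
Equivalent continuous rate: r = ln(1 + 0.080200) = 0.077146 = 7.715%.

7.715%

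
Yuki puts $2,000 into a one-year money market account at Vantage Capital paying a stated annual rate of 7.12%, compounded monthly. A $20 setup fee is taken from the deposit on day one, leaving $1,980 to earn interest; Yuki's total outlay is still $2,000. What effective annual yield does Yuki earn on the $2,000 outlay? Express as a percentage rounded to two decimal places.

6.28%

Value after one year: 1,980 × (1 + 0.0712/12)^12 = 1,980 × 1.073570 = $2,125.67.
Effective yield on the $2,000 outlay: 2,125.67 / 2,000 − 1 = 0.062834 = 6.28%.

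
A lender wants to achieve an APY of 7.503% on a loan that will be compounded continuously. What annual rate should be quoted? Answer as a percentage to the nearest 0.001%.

Continuous: nominal r satisfies e^r − 1 = 0.07503.
r = ln(1 + 0.07503) = ln(1.07503) = 0.072349 = 7.235%.

7.235%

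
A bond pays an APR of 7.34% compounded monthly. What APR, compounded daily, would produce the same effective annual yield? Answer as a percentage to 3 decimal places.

EAR = (1 + 0.0734/12)^12 − 1 = 0.075920.
Solve (1 + r/365)^365 = 1.075920: r/365 = 1.075920^(1/365) − 1 = 0.000201, so r = 0.073184 = 7.318%.

7.318%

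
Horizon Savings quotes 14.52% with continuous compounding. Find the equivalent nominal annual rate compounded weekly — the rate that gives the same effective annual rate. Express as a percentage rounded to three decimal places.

EAR under continuous compounding: e^0.1452 − 1 = 0.156271.
Solve (1 + r/52)^52 = 1.156271: r/52 = 1.156271^(1/52) − 1 = 0.002796, so r = 0.145403 = 14.540%.

14.540%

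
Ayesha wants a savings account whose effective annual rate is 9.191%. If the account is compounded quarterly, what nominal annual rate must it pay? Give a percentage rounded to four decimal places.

8.8902%

(1 + r/4)^4 − 1 = 0.09191, so 1 + r/4 = 1.09191^(1/4).
r/4 = 0.022226, so r = 0.088902 = 8.8902%.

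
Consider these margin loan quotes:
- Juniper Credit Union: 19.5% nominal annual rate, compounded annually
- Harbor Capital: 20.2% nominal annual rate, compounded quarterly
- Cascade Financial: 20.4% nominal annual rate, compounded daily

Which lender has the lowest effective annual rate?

Juniper Credit Union

Juniper Credit Union: compounded annually, EAR = 19.500%
Harbor Capital: (1 + 0.202/4)^4 − 1 = 21.782%
Cascade Financial: (1 + 0.204/365)^365 − 1 = 22.623%
The lowest effective annual rate is Juniper Credit Union at 19.500%.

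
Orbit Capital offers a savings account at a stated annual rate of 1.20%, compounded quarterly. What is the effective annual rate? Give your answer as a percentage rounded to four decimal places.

EAR = (1 + 0.0120/4)^4 − 1.
= (1 + 0.003000)^4 − 1 = 1.012054 − 1 = 1.2054%.

1.2054%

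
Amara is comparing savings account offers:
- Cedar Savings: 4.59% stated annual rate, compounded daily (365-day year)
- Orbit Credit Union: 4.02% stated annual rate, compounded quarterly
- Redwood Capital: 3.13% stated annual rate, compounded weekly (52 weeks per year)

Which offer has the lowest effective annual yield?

Redwood Capital

Cedar Savings: (1 + 0.0459/365)^365 − 1 = 4.697%
Orbit Credit Union: (1 + 0.0402/4)^4 − 1 = 4.081%
Redwood Capital: (1 + 0.0313/52)^52 − 1 = 3.179%
The lowest effective annual rate is Redwood Capital at 3.179%.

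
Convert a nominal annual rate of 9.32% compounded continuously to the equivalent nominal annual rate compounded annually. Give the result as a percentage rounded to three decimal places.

EAR under continuous compounding: e^0.0932 − 1 = 0.097681.
Compounded annually, the equivalent nominal rate is the EAR itself: 9.768%.

9.768%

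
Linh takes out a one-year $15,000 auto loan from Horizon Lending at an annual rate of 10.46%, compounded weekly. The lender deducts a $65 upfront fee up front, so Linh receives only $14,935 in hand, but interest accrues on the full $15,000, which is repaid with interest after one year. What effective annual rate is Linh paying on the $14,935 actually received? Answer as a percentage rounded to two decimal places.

11.50%

Amount owed after one year: 15,000 × (1 + 0.1046/52)^52 = 15,000 × 1.110150 = $16,652.25.
Effective rate on net proceeds: 16,652.25 / 14,935 − 1 = 0.114981 = 11.50%.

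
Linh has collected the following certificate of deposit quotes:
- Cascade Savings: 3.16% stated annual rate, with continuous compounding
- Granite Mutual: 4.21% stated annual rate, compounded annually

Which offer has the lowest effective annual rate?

Cascade Savings: e^0.0316 − 1 = 3.210%
Granite Mutual: compounded annually, EAR = 4.210%
The lowest effective annual rate is Cascade Savings at 3.210%.

Cascade Savings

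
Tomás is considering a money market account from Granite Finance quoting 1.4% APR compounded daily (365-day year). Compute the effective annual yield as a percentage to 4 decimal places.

1.4098%

EAR = (1 + 0.014/365)^365 − 1.
= (1 + 0.000038)^365 − 1 = 1.014098 − 1 = 1.4098%.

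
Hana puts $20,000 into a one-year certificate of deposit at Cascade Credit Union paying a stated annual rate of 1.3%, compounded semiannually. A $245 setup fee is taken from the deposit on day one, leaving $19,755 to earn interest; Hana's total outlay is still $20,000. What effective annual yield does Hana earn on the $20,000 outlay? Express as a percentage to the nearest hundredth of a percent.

0.06%

Value after one year: 19,755 × (1 + 0.013/2)^2 = 19,755 × 1.013042 = $20,012.65.
Effective yield on the $20,000 outlay: 20,012.65 / 20,000 − 1 = 0.000632 = 0.06%.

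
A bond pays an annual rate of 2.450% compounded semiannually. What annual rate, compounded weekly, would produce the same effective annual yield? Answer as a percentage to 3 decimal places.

2.436%

EAR = (1 + 0.02450/2)^2 − 1 = 0.024650.
Solve (1 + r/52)^52 = 1.024650: r/52 = 1.024650^(1/52) − 1 = 0.000468, so r = 0.024357 = 2.436%.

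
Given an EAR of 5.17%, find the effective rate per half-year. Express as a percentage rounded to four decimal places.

The per-half-year rate i satisfies (1 + i)^2 = 1 + 0.0517.
i = 1.0517^(1/2) − 1 = 0.0255243 = 2.5524%.

2.5524%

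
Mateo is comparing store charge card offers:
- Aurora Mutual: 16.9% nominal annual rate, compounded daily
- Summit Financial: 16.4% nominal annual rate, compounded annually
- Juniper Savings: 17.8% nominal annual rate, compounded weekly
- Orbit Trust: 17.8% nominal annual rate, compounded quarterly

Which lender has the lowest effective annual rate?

Aurora Mutual: (1 + 0.169/365)^365 − 1 = 18.407%
Summit Financial: compounded annually, EAR = 16.400%
Juniper Savings: (1 + 0.178/52)^52 − 1 = 19.446%
Orbit Trust: (1 + 0.178/4)^4 − 1 = 19.024%
The lowest effective annual rate is Summit Financial at 16.400%.

Summit Financial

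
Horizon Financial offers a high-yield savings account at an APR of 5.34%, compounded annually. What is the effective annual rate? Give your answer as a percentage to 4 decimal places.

5.3400%

Annual compounding means the effective rate equals the nominal rate: 5.3400%.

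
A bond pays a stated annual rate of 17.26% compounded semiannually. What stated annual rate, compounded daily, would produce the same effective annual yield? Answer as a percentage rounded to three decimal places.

16.559%

EAR = (1 + 0.1726/2)^2 − 1 = 0.180048.
Solve (1 + r/365)^365 = 1.180048: r/365 = 1.180048^(1/365) − 1 = 0.000454, so r = 0.165592 = 16.559%.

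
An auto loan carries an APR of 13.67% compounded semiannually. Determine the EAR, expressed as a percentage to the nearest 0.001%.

EAR = (1 + 0.1367/2)^2 − 1.
= 1.141372 − 1 = 14.137%.

14.137%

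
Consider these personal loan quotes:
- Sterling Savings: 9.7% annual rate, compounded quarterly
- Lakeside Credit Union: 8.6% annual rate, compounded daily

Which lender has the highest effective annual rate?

Sterling Savings: (1 + 0.097/4)^4 − 1 = 10.059%
Lakeside Credit Union: (1 + 0.086/365)^365 − 1 = 8.980%
The highest effective annual rate is Sterling Savings at 10.059%.

Sterling Savings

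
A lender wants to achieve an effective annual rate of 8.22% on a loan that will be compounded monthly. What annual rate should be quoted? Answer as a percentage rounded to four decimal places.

7.9257%

(1 + r/12)^12 − 1 = 0.0822, so 1 + r/12 = 1.0822^(1/12).
r/12 = 0.006605, so r = 0.079257 = 7.9257%.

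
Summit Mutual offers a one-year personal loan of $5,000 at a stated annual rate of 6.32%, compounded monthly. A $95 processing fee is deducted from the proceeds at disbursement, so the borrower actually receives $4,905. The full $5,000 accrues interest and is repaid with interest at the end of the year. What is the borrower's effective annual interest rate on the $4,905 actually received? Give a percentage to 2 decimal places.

Amount owed after one year: 5,000 × (1 + 0.0632/12)^12 = 5,000 × 1.065063 = $5,325.32.
Effective rate on net proceeds: 5,325.32 / 4,905 − 1 = 0.085691 = 8.57%.

8.57%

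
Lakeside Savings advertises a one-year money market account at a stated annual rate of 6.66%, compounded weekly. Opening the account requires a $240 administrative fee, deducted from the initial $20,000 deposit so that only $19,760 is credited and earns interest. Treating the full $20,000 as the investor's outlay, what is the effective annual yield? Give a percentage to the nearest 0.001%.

Value after one year: 19,760 × (1 + 0.0666/52)^52 = 19,760 × 1.068822 = $21,119.93.
Effective yield on the $20,000 outlay: 21,119.93 / 20,000 − 1 = 0.055996 = 5.600%.

5.600%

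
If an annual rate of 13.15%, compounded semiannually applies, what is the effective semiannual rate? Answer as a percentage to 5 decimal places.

With a nominal annual rate compounded semiannually, the periodic rate is the nominal rate divided by 2.
i = 0.1315 / 2 = 0.0657500 = 6.57500%.

6.57500%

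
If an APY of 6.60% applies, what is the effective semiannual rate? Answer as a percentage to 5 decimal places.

The per-half-year rate i satisfies (1 + i)^2 = 1 + 0.0660.
i = 1.0660^(1/2) − 1 = 0.0324728 = 3.24728%.

3.24728%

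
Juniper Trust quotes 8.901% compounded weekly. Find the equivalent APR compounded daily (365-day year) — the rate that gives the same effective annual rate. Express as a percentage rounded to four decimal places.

EAR = (1 + 0.08901/52)^52 − 1 = 0.093008.
Solve (1 + r/365)^365 = 1.093008: r/365 = 1.093008^(1/365) − 1 = 0.000244, so r = 0.088945 = 8.8945%.

8.8945%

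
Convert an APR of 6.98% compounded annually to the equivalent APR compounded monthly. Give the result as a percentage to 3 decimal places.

6.766%

Compounded annually, EAR = nominal = 0.069800.
Solve (1 + r/12)^12 = 1.069800: r/12 = 1.069800^(1/12) − 1 = 0.005638, so r = 0.067662 = 6.766%.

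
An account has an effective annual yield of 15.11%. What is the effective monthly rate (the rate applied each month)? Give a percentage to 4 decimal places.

1.1796%

The per-month rate i satisfies (1 + i)^12 = 1 + 0.1511.
i = 1.1511^(1/12) − 1 = 0.0117955 = 1.1796%.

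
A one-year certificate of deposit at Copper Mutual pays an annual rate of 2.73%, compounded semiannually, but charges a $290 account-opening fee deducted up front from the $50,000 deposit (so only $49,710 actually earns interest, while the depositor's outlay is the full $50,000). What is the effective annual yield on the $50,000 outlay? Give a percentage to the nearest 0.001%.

Value after one year: 49,710 × (1 + 0.0273/2)^2 = 49,710 × 1.027486 = $51,076.35.
Effective yield on the $50,000 outlay: 51,076.35 / 50,000 − 1 = 0.021527 = 2.153%.

2.153%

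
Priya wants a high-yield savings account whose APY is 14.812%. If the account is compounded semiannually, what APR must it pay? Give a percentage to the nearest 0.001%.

(1 + r/2)^2 − 1 = 0.14812, so 1 + r/2 = 1.14812^(1/2).
r/2 = 0.071504, so r = 0.143007 = 14.301%.

14.301%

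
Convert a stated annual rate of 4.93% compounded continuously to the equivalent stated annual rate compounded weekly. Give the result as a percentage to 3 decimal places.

4.932%

EAR under continuous compounding: e^0.0493 − 1 = 0.050535.
Solve (1 + r/52)^52 = 1.050535: r/52 = 1.050535^(1/52) − 1 = 0.000949, so r = 0.049323 = 4.932%.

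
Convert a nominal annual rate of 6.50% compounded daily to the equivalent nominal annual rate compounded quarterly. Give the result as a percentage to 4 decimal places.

6.5525%

EAR = (1 + 0.0650/365)^365 − 1 = 0.067153.
Solve (1 + r/4)^4 = 1.067153: r/4 = 1.067153^(1/4) − 1 = 0.016381, so r = 0.065525 = 6.5525%.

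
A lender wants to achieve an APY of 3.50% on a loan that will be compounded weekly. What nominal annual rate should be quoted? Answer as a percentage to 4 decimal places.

(1 + r/52)^52 − 1 = 0.0350, so 1 + r/52 = 1.0350^(1/52).
r/52 = 0.000662, so r = 0.034413 = 3.4413%.

3.4413%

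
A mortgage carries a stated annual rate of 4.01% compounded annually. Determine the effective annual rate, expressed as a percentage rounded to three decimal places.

4.010%

Annual compounding means the effective rate equals the nominal rate: 4.010%.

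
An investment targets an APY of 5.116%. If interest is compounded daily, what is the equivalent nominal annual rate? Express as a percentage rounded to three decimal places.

(1 + r/365)^365 − 1 = 0.05116, so 1 + r/365 = 1.05116^(1/365).
r/365 = 0.000137, so r = 0.049898 = 4.990%.

4.990%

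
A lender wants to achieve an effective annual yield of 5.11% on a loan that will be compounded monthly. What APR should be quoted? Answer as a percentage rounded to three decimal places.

(1 + r/12)^12 − 1 = 0.0511, so 1 + r/12 = 1.0511^(1/12).
r/12 = 0.004162, so r = 0.049941 = 4.994%.

4.994%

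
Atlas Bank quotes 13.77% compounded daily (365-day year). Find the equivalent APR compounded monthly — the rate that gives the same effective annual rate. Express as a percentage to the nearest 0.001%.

EAR = (1 + 0.1377/365)^365 − 1 = 0.147601.
Solve (1 + r/12)^12 = 1.147601: r/12 = 1.147601^(1/12) − 1 = 0.011539, so r = 0.138467 = 13.847%.

13.847%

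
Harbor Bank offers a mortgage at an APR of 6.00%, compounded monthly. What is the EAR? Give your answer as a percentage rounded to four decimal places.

6.1678%

EAR = (1 + 0.0600/12)^12 − 1.
= (1 + 0.005000)^12 − 1 = 1.061678 − 1 = 6.1678%.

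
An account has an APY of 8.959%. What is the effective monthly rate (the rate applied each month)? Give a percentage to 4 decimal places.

0.7176%

The per-month rate i satisfies (1 + i)^12 = 1 + 0.08959.
i = 1.08959^(1/12) − 1 = 0.0071757 = 0.7176%.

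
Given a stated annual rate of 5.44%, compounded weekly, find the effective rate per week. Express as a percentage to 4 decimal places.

With a nominal annual rate compounded weekly, the periodic rate is the nominal rate divided by 52.
i = 0.0544 / 52 = 0.0010462 = 0.1046%.

0.1046%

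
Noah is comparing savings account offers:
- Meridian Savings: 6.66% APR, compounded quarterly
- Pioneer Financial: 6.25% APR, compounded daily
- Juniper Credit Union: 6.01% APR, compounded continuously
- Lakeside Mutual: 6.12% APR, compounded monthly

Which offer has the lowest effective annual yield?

Juniper Credit Union

Meridian Savings: (1 + 0.0666/4)^4 − 1 = 6.828%
Pioneer Financial: (1 + 0.0625/365)^365 − 1 = 6.449%
Juniper Credit Union: e^0.0601 − 1 = 6.194%
Lakeside Mutual: (1 + 0.0612/12)^12 − 1 = 6.295%
The lowest effective annual rate is Juniper Credit Union at 6.194%.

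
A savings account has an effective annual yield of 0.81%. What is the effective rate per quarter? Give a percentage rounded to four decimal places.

0.2019%

The per-quarter rate i satisfies (1 + i)^4 = 1 + 0.0081.
i = 1.0081^(1/4) − 1 = 0.0020189 = 0.2019%.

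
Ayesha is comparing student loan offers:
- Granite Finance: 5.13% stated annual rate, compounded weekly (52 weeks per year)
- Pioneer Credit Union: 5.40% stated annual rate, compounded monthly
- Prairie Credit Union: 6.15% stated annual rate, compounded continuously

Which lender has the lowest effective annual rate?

Granite Finance: (1 + 0.0513/52)^52 − 1 = 5.261%
Pioneer Credit Union: (1 + 0.0540/12)^12 − 1 = 5.536%
Prairie Credit Union: e^0.0615 − 1 = 6.343%
The lowest effective annual rate is Granite Finance at 5.261%.

Granite Finance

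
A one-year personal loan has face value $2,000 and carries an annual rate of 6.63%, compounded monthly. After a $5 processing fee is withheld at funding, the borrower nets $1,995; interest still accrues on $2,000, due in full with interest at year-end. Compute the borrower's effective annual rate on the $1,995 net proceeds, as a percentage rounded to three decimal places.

7.103%

Amount owed after one year: 2,000 × (1 + 0.0663/12)^12 = 2,000 × 1.068352 = $2,136.70.
Effective rate on net proceeds: 2,136.70 / 1,995 − 1 = 0.071030 = 7.103%.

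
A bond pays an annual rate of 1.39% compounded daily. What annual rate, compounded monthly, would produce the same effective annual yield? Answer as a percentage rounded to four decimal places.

1.3908%

EAR = (1 + 0.0139/365)^365 − 1 = 0.013997.
Solve (1 + r/12)^12 = 1.013997: r/12 = 1.013997^(1/12) − 1 = 0.001159, so r = 0.013908 = 1.3908%.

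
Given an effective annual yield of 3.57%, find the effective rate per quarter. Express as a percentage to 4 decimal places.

0.8808%

The per-quarter rate i satisfies (1 + i)^4 = 1 + 0.0357.
i = 1.0357^(1/4) − 1 = 0.0088079 = 0.8808%.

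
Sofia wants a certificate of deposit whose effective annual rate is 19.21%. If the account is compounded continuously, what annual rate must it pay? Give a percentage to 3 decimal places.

17.572%

Continuous: nominal r satisfies e^r − 1 = 0.1921.
r = ln(1 + 0.1921) = ln(1.1921) = 0.175716 = 17.572%.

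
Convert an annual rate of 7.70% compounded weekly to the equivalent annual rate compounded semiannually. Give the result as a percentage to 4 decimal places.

7.8442%

EAR = (1 + 0.0770/52)^52 − 1 = 0.079981.
Solve (1 + r/2)^2 = 1.079981: r/2 = 1.079981^(1/2) − 1 = 0.039221, so r = 0.078442 = 7.8442%.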